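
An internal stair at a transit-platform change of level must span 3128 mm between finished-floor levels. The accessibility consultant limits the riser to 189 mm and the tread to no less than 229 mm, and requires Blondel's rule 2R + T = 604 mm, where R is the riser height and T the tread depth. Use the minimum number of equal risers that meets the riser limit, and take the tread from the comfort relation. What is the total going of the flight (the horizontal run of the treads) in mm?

3776 mm

3128 / 189 = 16.55, so 17 risers are needed.
R = 3128 ÷ 17 = 184 mm.
T = 604 − 2·184 = 236 mm, which satisfies the 229 mm minimum.
17 risers give 16 treads; going = 16 × 236 = 3776 mm.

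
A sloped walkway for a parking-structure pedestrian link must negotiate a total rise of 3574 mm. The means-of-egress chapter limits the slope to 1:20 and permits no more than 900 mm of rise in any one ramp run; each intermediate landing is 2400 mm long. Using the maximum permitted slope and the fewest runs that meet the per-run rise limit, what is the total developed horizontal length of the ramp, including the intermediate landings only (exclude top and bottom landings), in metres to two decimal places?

At most 900 each: 3574/900 = 3.97, giving 4 ramp runs. That means 3 intermediate landings.
Ramp run (horizontal) at 1:20: 3574 × 20 = 71480 mm.
3 intermediate landings contribute 3 × 2400 = 7200 mm.
Developed length = 71480 + 7200 = 78680 mm.
= 78.68 m.

78.68 m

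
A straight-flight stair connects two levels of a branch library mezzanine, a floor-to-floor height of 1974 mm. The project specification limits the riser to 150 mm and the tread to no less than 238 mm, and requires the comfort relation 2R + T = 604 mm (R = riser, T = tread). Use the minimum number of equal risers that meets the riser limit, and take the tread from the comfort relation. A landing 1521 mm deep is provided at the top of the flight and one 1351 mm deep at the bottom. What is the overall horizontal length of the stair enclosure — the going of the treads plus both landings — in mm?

7058 mm

1974 / 150 = 13.160 → round up to 14 risers.
Each riser is 1974/14 = 141 mm (≤ 150 mm).
Tread T = 604 − 2 × 141 = 322 mm (≥ 238 mm).
Going = (14 − 1) × 322 = 4186 mm.
Enclosure = 4186 + 1521 + 1351 = 7058 mm.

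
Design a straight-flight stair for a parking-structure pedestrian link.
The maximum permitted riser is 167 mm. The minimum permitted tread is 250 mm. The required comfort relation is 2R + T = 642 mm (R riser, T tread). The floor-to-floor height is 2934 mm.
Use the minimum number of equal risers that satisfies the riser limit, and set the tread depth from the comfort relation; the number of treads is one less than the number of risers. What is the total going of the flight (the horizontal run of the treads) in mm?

2934 / 167 = 17.57, so 18 risers are needed.
R = 2934 ÷ 18 = 163 mm.
Tread T = 642 − 2 × 163 = 316 mm (≥ 250 mm).
Treads = 18 − 1 = 17; going = 17 × 316 = 5372 mm.

5372 mm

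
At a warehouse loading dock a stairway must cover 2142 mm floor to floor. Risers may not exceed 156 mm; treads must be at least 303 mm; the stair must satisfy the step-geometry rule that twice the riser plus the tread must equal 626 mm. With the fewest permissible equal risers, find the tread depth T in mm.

320 mm

At most 156 each: 2142/156 = 13.73, giving 14 risers.
R = 2142 ÷ 14 = 153 mm.
From 2R + T = 626: T = 626 − 306 = 320 mm.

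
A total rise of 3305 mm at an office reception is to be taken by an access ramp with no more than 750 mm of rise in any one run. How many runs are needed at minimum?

5 runs

At most 750 each: 3305/750 = 4.41, giving 5 ramp runs.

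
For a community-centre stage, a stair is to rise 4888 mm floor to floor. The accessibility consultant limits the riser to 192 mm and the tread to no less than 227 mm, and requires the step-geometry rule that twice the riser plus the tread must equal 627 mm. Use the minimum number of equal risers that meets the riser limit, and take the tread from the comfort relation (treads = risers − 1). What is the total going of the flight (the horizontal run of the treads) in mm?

At most 192 each: 4888/192 = 25.46, giving 26 risers.
Riser R = 4888 / 26 = 188 mm, within the 192 mm limit.
From 2R + T = 627: T = 627 − 376 = 251 mm.
26 risers give 25 treads; going = 25 × 251 = 6275 mm.

6275 mm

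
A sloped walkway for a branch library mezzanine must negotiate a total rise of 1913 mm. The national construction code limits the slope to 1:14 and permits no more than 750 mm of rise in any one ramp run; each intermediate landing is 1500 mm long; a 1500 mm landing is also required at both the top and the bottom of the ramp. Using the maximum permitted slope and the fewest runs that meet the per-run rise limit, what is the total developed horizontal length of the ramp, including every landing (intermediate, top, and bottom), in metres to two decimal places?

1913 / 750 = 2.551 → round up to 3 ramp runs. That means 2 intermediate landings.
Ramp run (horizontal) at 1:14: 1913 × 14 = 26782 mm.
Intermediate landings: 2 × 1500 = 3000 mm.
Top and bottom landings: 2 × 1500 = 3000 mm.
Total = 26782 + 3000 + 3000 = 32782 mm.
= 32.78 m.

32.78 m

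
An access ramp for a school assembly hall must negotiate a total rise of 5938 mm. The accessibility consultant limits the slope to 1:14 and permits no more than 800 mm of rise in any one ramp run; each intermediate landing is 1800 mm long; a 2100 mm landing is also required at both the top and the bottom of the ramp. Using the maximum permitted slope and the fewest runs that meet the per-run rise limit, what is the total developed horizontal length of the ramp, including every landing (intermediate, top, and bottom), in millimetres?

99932 mm

⌈5938/800⌉ = 8 ramp runs. That means 7 intermediate landings.
Horizontal run for 5938 mm of rise at 1:14 is 5938 × 14 = 83132 mm.
Intermediate landings: 7 × 1800 = 12600 mm.
Top and bottom landings: 2 × 2100 = 4200 mm.
Total = 83132 + 12600 + 4200 = 99932 mm.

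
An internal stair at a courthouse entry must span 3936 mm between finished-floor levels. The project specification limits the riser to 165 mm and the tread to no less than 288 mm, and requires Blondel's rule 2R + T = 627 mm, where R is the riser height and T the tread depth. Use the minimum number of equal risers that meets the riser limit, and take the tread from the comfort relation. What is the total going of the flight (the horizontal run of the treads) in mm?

3936 / 165 = 23.85, so 24 risers are needed.
Each riser is 3936/24 = 164 mm (≤ 165 mm).
T = 627 − 2·164 = 299 mm, which satisfies the 288 mm minimum.
Treads = 24 − 1 = 23; going = 23 × 299 = 6877 mm.

6877 mm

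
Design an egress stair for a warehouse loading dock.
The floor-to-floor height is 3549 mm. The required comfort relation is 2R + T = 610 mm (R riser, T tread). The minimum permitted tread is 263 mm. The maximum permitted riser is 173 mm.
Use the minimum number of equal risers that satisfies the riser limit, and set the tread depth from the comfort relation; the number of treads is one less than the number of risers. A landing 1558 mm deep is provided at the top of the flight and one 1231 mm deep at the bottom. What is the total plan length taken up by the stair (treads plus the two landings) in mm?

8229 mm

At most 173 each: 3549/173 = 20.51, giving 21 risers.
R = 3549 ÷ 21 = 169 mm.
Tread T = 610 − 2 × 169 = 272 mm (≥ 263 mm).
Treads = 21 − 1 = 20; going = 20 × 272 = 5440 mm.
Enclosure = 5440 + 1558 + 1231 = 8229 mm.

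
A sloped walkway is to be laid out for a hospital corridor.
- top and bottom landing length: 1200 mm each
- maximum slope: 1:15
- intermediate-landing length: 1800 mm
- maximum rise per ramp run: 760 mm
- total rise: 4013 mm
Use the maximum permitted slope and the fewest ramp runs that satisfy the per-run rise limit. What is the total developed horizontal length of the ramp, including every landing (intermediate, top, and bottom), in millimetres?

71595 mm

At most 760 each: 4013/760 = 5.28, giving 6 ramp runs. That means 5 intermediate landings.
Horizontal run for 4013 mm of rise at 1:15 is 4013 × 15 = 60195 mm.
5 intermediate landings contribute 5 × 1800 = 9000 mm.
Top and bottom landings: 2 × 1200 = 2400 mm.
Total = 60195 + 9000 + 2400 = 71595 mm.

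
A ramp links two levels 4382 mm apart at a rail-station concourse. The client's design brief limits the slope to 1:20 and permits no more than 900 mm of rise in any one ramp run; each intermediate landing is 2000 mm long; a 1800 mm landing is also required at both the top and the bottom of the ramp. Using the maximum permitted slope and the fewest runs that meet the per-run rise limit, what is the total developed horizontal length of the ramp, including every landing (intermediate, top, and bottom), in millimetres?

4382 / 900 = 4.87, so 5 ramp runs are needed. That means 4 intermediate landings.
Horizontal run for 4382 mm of rise at 1:20 is 4382 × 20 = 87640 mm.
4 intermediate landings contribute 4 × 2000 = 8000 mm.
Top and bottom landings: 2 × 1800 = 3600 mm.
Total = 87640 + 8000 + 3600 = 99240 mm.

99240 mm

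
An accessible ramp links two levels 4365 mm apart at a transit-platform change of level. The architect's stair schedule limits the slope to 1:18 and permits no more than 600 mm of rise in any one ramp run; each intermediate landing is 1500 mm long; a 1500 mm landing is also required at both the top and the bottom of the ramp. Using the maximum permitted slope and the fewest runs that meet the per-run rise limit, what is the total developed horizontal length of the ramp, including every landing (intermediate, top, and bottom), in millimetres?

4365 / 600 = 7.275 → round up to 8 ramp runs. That means 7 intermediate landings.
Horizontal run for 4365 mm of rise at 1:18 is 4365 × 18 = 78570 mm.
7 intermediate landings contribute 7 × 1500 = 10500 mm.
Top and bottom landings: 2 × 1500 = 3000 mm.
Total = 78570 + 10500 + 3000 = 92070 mm.

92070 mm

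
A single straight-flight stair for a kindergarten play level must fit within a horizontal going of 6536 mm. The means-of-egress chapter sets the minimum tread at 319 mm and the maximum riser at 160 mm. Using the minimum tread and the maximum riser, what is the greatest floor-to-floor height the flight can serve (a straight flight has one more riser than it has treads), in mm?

6536 / 319 = 20.49, so 20 treads fit.
Risers = treads + 1 = 21.
Maximum height = 21 × 160 = 3360 mm.

3360 mm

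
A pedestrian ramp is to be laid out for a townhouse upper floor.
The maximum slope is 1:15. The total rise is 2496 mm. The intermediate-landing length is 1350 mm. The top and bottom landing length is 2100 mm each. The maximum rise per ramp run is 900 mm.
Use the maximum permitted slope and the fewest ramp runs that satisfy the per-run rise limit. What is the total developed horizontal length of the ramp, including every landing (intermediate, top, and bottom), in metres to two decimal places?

2496 / 900 = 2.773 → round up to 3 ramp runs. That means 2 intermediate landings.
Ramp run (horizontal) at 1:15: 2496 × 15 = 37440 mm.
2 intermediate landings contribute 2 × 1350 = 2700 mm.
Top and bottom landings: 2 × 2100 = 4200 mm.
Total = 37440 + 2700 + 4200 = 44340 mm.
= 44.34 m.

44.34 m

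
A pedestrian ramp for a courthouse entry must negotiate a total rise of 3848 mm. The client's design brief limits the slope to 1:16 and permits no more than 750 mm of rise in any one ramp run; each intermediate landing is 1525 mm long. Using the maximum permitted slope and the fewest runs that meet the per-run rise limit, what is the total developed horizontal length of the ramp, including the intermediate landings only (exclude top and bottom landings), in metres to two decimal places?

69.19 m

At most 750 each: 3848/750 = 5.13, giving 6 ramp runs. That means 5 intermediate landings.
Ramp run (horizontal) at 1:16: 3848 × 16 = 61568 mm.
Intermediate landings: 5 × 1525 = 7625 mm.
Total developed length = 61568 + 7625 = 69193 mm.
= 69.19 m.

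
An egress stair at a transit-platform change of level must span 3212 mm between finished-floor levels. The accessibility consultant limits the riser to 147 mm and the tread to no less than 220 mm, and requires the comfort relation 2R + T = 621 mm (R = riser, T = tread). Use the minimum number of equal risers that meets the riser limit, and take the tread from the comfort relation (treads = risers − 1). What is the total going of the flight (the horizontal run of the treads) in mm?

6909 mm

⌈3212/147⌉ = 22 risers.
Each riser is 3212/22 = 146 mm (≤ 147 mm).
Tread T = 621 − 2 × 146 = 329 mm (≥ 220 mm).
22 risers give 21 treads; going = 21 × 329 = 6909 mm.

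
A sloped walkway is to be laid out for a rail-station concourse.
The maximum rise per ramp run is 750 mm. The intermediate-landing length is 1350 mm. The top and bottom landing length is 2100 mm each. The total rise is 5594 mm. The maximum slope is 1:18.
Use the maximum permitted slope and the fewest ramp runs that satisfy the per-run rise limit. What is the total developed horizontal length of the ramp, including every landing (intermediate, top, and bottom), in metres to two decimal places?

5594 / 750 = 7.459 → round up to 8 ramp runs. That means 7 intermediate landings.
Ramp run (horizontal) at 1:18: 5594 × 18 = 100692 mm.
Intermediate landings: 7 × 1350 = 9450 mm.
Top and bottom landings: 2 × 2100 = 4200 mm.
Total = 100692 + 9450 + 4200 = 114342 mm.
= 114.34 m.

114.34 m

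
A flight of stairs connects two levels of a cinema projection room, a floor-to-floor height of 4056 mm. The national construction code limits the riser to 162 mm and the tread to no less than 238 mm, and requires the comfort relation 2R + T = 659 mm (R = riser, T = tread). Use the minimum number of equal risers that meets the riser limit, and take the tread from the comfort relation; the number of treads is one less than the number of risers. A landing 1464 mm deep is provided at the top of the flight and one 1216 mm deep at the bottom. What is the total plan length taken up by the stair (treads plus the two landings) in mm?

At most 162 each: 4056/162 = 25.04, giving 26 risers.
Each riser is 4056/26 = 156 mm (≤ 162 mm).
Tread T = 659 − 2 × 156 = 347 mm (≥ 238 mm).
Treads = 26 − 1 = 25; going = 25 × 347 = 8675 mm.
Add landings: 8675 + 1464 + 1216 = 11355 mm.

11355 mm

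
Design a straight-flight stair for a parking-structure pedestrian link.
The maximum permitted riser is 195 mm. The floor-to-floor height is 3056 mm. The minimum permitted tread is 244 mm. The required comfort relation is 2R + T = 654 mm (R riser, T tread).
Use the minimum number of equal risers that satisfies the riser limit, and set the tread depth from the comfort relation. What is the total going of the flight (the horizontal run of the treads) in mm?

3056 / 195 = 15.672 → round up to 16 risers.
Each riser is 3056/16 = 191 mm (≤ 195 mm).
From 2R + T = 654: T = 654 − 382 = 272 mm.
Treads = 16 − 1 = 15; going = 15 × 272 = 4080 mm.

4080 mm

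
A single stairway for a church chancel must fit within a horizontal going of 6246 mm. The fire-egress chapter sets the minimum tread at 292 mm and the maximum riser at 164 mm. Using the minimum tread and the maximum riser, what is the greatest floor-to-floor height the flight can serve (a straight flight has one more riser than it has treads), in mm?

3608 mm

6246 / 292 = 21.39, so 21 treads fit.
Risers = treads + 1 = 22.
Maximum height = 22 × 164 = 3608 mm.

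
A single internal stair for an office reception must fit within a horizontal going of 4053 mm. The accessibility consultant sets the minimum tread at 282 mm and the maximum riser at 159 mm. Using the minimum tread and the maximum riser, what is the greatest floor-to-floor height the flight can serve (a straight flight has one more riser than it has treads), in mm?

4053 / 282 = 14.37, so 14 treads fit.
Risers = treads + 1 = 15.
Maximum height = 15 × 159 = 2385 mm.

2385 mm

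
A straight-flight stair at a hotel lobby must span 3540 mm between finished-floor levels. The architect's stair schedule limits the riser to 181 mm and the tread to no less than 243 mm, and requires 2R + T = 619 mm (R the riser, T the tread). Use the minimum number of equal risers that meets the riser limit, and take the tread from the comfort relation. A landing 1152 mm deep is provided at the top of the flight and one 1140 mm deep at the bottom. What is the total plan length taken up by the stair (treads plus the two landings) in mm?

7327 mm

3540 / 181 = 19.56, so 20 risers are needed.
Riser R = 3540 / 20 = 177 mm, within the 181 mm limit.
Tread T = 619 − 2 × 177 = 265 mm (≥ 243 mm).
Treads = 20 − 1 = 19; going = 19 × 265 = 5035 mm.
Add landings: 5035 + 1152 + 1140 = 7327 mm.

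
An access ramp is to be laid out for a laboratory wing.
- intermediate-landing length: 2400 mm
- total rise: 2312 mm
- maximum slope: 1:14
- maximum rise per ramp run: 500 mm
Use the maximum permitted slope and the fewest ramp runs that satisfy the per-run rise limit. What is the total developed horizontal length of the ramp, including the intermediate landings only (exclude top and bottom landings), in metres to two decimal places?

2312 / 500 = 4.62, so 5 ramp runs are needed. That means 4 intermediate landings.
Ramp run (horizontal) at 1:14: 2312 × 14 = 32368 mm.
4 intermediate landings contribute 4 × 2400 = 9600 mm.
Total developed length = 32368 + 9600 = 41968 mm.
= 41.97 m.

41.97 m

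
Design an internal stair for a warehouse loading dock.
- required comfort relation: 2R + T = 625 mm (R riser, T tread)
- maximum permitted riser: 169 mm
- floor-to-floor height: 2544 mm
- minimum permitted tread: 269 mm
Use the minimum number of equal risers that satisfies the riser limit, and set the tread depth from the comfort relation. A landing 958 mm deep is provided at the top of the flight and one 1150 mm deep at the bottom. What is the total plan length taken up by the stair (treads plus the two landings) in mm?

At most 169 each: 2544/169 = 15.05, giving 16 risers.
R = 2544 ÷ 16 = 159 mm.
Tread T = 625 − 2 × 159 = 307 mm (≥ 269 mm).
16 risers give 15 treads; going = 15 × 307 = 4605 mm.
Enclosure = 4605 + 958 + 1150 = 6713 mm.

6713 mm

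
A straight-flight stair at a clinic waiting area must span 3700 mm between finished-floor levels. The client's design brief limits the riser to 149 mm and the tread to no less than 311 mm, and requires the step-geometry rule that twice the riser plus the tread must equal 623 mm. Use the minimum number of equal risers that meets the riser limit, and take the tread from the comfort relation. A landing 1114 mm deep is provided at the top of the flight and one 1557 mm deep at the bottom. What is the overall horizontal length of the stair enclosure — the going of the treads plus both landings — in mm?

3700 / 149 = 24.832 → round up to 25 risers.
Riser R = 3700 / 25 = 148 mm, within the 149 mm limit.
Tread T = 623 − 2 × 148 = 327 mm (≥ 311 mm).
Going = (25 − 1) × 327 = 7848 mm.
Enclosure = 7848 + 1114 + 1557 = 10519 mm.

10519 mm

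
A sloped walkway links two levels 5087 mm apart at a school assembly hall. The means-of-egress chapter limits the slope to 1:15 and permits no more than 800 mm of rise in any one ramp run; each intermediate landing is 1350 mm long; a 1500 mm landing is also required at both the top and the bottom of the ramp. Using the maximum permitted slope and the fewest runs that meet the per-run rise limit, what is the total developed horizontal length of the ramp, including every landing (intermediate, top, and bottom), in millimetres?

87405 mm

5087 / 800 = 6.36, so 7 ramp runs are needed. That means 6 intermediate landings.
Horizontal run for 5087 mm of rise at 1:15 is 5087 × 15 = 76305 mm.
Intermediate landings: 6 × 1350 = 8100 mm.
Top and bottom landings: 2 × 1500 = 3000 mm.
Total = 76305 + 8100 + 3000 = 87405 mm.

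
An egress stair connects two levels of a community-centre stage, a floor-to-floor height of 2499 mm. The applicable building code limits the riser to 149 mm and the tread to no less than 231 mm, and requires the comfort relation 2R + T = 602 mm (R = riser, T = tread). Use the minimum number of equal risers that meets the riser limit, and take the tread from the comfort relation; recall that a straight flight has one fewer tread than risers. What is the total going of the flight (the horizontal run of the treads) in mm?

4928 mm

2499 / 149 = 16.772 → round up to 17 risers.
Riser R = 2499 / 17 = 147 mm, within the 149 mm limit.
T = 602 − 2·147 = 308 mm, which satisfies the 231 mm minimum.
17 risers give 16 treads; going = 16 × 308 = 4928 mm.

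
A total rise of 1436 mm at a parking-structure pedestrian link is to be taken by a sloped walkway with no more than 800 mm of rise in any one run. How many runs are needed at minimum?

1436 / 800 = 1.795 → round up to 2 ramp runs.

2 runs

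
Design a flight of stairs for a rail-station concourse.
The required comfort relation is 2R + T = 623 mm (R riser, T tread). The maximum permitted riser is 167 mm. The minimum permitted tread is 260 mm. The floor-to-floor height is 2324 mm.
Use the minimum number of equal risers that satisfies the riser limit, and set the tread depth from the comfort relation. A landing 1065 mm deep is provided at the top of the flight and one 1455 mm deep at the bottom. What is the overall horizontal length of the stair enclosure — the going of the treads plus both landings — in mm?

6303 mm

2324 / 167 = 13.916 → round up to 14 risers.
Each riser is 2324/14 = 166 mm (≤ 167 mm).
From 2R + T = 623: T = 623 − 332 = 291 mm.
Going = (14 − 1) × 291 = 3783 mm.
Enclosure = 3783 + 1065 + 1455 = 6303 mm.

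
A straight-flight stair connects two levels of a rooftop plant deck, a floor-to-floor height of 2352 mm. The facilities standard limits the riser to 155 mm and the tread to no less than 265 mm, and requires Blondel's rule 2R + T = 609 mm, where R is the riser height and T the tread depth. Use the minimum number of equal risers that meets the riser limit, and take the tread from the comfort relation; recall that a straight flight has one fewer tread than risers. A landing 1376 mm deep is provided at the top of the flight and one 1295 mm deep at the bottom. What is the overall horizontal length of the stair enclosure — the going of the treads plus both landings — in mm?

7396 mm

At most 155 each: 2352/155 = 15.17, giving 16 risers.
Riser R = 2352 / 16 = 147 mm, within the 155 mm limit.
From 2R + T = 609: T = 609 − 294 = 315 mm.
16 risers give 15 treads; going = 15 × 315 = 4725 mm.
Add landings: 4725 + 1376 + 1295 = 7396 mm.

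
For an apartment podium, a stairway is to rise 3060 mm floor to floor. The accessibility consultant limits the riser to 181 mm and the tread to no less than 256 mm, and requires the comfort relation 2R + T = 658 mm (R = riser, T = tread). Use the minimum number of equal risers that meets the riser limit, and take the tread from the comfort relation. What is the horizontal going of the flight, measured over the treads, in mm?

3060 / 181 = 16.91, so 17 risers are needed.
Each riser is 3060/17 = 180 mm (≤ 181 mm).
From 2R + T = 658: T = 658 − 360 = 298 mm.
17 risers give 16 treads; going = 16 × 298 = 4768 mm.

4768 mm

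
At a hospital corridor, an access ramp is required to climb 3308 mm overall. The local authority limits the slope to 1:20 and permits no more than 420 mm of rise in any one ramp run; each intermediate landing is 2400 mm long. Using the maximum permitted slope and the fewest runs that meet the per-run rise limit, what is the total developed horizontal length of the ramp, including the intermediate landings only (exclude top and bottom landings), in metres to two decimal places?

⌈3308/420⌉ = 8 ramp runs. That means 7 intermediate landings.
Horizontal run for 3308 mm of rise at 1:20 is 3308 × 20 = 66160 mm.
7 intermediate landings contribute 7 × 2400 = 16800 mm.
Developed length = 66160 + 16800 = 82960 mm.
= 82.96 m.

82.96 m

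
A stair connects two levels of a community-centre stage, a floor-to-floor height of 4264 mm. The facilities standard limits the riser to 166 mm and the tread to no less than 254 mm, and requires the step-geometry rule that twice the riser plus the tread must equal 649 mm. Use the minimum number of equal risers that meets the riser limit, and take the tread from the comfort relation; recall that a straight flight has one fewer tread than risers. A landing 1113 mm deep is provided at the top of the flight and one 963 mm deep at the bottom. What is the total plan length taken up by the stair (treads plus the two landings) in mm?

⌈4264/166⌉ = 26 risers.
Each riser is 4264/26 = 164 mm (≤ 166 mm).
T = 649 − 2·164 = 321 mm, which satisfies the 254 mm minimum.
Going = (26 − 1) × 321 = 8025 mm.
Add landings: 8025 + 1113 + 963 = 10101 mm.

10101 mm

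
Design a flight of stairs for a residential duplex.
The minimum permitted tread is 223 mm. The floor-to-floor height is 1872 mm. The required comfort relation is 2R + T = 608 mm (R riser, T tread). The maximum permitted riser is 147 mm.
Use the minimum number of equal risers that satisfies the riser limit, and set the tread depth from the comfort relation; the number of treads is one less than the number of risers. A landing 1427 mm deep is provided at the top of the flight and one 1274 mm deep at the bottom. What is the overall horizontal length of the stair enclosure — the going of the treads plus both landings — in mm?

6541 mm

At most 147 each: 1872/147 = 12.73, giving 13 risers.
Riser R = 1872 / 13 = 144 mm, within the 147 mm limit.
Tread T = 608 − 2 × 144 = 320 mm (≥ 223 mm).
Going = (13 − 1) × 320 = 3840 mm.
Enclosure = 3840 + 1427 + 1274 = 6541 mm.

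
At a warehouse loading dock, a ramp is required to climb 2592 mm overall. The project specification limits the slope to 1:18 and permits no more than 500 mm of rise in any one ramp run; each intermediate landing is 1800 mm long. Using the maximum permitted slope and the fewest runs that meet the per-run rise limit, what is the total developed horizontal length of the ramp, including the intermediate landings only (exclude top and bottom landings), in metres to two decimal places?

2592 / 500 = 5.18, so 6 ramp runs are needed. That means 5 intermediate landings.
Horizontal run for 2592 mm of rise at 1:18 is 2592 × 18 = 46656 mm.
5 intermediate landings contribute 5 × 1800 = 9000 mm.
Total developed length = 46656 + 9000 = 55656 mm.
= 55.66 m.

55.66 m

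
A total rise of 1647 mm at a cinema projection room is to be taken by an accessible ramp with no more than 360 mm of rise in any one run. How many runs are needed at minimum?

5 runs

1647 / 360 = 4.575 → round up to 5 ramp runs.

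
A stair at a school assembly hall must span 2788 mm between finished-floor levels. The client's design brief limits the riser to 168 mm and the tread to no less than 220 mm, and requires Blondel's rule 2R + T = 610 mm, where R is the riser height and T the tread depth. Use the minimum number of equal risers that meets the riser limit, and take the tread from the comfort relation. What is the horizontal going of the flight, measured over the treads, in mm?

4512 mm

2788 / 168 = 16.595 → round up to 17 risers.
R = 2788 ÷ 17 = 164 mm.
Tread T = 610 − 2 × 164 = 282 mm (≥ 220 mm).
Going = (17 − 1) × 282 = 4512 mm.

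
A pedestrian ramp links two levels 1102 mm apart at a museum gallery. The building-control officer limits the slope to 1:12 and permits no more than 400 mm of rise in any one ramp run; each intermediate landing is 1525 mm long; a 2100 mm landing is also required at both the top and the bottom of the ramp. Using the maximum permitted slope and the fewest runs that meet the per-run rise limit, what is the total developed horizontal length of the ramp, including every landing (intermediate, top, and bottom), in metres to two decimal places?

1102 / 400 = 2.755 → round up to 3 ramp runs. That means 2 intermediate landings.
Ramp run (horizontal) at 1:12: 1102 × 12 = 13224 mm.
Intermediate landings: 2 × 1525 = 3050 mm.
Top and bottom landings: 2 × 2100 = 4200 mm.
Total = 13224 + 3050 + 4200 = 20474 mm.
= 20.47 m.

20.47 m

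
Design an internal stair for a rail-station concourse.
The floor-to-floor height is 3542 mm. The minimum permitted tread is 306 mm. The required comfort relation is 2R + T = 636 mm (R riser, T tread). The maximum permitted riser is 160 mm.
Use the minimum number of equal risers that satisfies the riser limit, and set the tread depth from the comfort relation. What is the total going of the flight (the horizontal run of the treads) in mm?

7216 mm

At most 160 each: 3542/160 = 22.14, giving 23 risers.
Each riser is 3542/23 = 154 mm (≤ 160 mm).
Tread T = 636 − 2 × 154 = 328 mm (≥ 306 mm).
23 risers give 22 treads; going = 22 × 328 = 7216 mm.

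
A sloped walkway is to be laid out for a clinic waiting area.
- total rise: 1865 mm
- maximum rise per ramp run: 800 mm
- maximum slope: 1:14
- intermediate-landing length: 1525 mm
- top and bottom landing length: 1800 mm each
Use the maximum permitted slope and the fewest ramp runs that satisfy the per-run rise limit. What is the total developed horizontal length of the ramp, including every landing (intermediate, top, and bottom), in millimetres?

1865 / 800 = 2.331 → round up to 3 ramp runs. That means 2 intermediate landings.
Horizontal run for 1865 mm of rise at 1:14 is 1865 × 14 = 26110 mm.
2 intermediate landings contribute 2 × 1525 = 3050 mm.
Top and bottom landings: 2 × 1800 = 3600 mm.
Total = 26110 + 3050 + 3600 = 32760 mm.

32760 mm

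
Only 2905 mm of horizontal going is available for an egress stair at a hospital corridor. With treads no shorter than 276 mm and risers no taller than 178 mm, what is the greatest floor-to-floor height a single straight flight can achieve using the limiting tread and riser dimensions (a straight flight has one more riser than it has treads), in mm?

Treads that fit: ⌊2905 / 276⌋ = 10.
Risers = treads + 1 = 11.
Maximum height = 11 × 178 = 1958 mm.

1958 mm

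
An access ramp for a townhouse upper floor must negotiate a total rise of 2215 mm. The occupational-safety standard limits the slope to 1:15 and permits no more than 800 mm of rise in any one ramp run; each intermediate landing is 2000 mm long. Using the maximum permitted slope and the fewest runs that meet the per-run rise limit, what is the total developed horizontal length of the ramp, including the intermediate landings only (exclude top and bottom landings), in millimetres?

2215 / 800 = 2.769 → round up to 3 ramp runs. That means 2 intermediate landings.
Ramp run (horizontal) at 1:15: 2215 × 15 = 33225 mm.
Intermediate landings: 2 × 2000 = 4000 mm.
Total developed length = 33225 + 4000 = 37225 mm.

37225 mm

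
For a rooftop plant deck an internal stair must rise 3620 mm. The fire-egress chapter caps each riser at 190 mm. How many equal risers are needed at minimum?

⌈3620/190⌉ = 20 risers.

20 risers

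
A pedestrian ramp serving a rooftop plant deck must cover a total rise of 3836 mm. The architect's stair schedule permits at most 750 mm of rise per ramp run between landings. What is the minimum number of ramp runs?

3836 / 750 = 5.115 → round up to 6 ramp runs.

6 runs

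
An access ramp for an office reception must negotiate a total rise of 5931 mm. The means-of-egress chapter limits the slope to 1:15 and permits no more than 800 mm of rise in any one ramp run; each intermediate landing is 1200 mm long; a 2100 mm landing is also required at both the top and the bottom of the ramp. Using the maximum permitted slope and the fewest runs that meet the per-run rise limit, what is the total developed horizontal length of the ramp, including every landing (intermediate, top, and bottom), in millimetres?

⌈5931/800⌉ = 8 ramp runs. That means 7 intermediate landings.
Ramp run (horizontal) at 1:15: 5931 × 15 = 88965 mm.
Intermediate landings: 7 × 1200 = 8400 mm.
Top and bottom landings: 2 × 2100 = 4200 mm.
Total = 88965 + 8400 + 4200 = 101565 mm.

101565 mm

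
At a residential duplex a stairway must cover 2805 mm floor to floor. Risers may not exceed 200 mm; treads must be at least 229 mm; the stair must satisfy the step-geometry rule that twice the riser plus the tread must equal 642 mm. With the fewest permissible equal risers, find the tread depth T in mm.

268 mm

At most 200 each: 2805/200 = 14.03, giving 15 risers.
Each riser is 2805/15 = 187 mm (≤ 200 mm).
From 2R + T = 642: T = 642 − 374 = 268 mm.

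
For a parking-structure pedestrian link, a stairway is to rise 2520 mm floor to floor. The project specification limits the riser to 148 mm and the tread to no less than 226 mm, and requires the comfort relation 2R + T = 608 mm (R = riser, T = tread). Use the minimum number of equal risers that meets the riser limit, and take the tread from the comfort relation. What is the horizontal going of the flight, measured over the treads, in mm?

5576 mm

At most 148 each: 2520/148 = 17.03, giving 18 risers.
Riser R = 2520 / 18 = 140 mm, within the 148 mm limit.
Tread T = 608 − 2 × 140 = 328 mm (≥ 226 mm).
18 risers give 17 treads; going = 17 × 328 = 5576 mm.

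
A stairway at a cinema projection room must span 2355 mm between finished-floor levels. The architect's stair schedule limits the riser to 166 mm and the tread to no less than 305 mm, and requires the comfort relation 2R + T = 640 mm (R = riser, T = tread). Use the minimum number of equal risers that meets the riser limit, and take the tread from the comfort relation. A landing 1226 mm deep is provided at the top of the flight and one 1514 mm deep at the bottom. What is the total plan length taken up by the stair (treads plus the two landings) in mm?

7304 mm

2355 / 166 = 14.187 → round up to 15 risers.
R = 2355 ÷ 15 = 157 mm.
T = 640 − 2·157 = 326 mm, which satisfies the 305 mm minimum.
Going = (15 − 1) × 326 = 4564 mm.
Add landings: 4564 + 1226 + 1514 = 7304 mm.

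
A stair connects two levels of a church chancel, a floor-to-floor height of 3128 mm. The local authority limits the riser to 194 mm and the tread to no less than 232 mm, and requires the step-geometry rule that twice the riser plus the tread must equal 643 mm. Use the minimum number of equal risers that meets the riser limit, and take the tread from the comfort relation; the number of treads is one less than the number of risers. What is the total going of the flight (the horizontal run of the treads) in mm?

4400 mm

At most 194 each: 3128/194 = 16.12, giving 17 risers.
R = 3128 ÷ 17 = 184 mm.
From 2R + T = 643: T = 643 − 368 = 275 mm.
17 risers give 16 treads; going = 16 × 275 = 4400 mm.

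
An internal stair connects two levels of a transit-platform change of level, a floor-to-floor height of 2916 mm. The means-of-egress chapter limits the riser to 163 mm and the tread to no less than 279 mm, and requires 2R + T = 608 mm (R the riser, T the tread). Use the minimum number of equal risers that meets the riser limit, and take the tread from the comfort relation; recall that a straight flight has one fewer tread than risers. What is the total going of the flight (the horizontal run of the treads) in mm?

4828 mm

⌈2916/163⌉ = 18 risers.
R = 2916 ÷ 18 = 162 mm.
From 2R + T = 608: T = 608 − 324 = 284 mm.
Going = (18 − 1) × 284 = 4828 mm.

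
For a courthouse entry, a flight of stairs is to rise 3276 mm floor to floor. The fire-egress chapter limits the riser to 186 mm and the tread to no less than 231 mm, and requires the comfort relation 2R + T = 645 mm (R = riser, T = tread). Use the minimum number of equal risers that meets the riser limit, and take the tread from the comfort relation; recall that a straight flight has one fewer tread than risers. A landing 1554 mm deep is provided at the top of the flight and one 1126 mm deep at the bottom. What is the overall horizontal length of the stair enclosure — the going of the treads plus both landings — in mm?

⌈3276/186⌉ = 18 risers.
Riser R = 3276 / 18 = 182 mm, within the 186 mm limit.
Tread T = 645 − 2 × 182 = 281 mm (≥ 231 mm).
Going = (18 − 1) × 281 = 4777 mm.
Enclosure = 4777 + 1554 + 1126 = 7457 mm.

7457 mm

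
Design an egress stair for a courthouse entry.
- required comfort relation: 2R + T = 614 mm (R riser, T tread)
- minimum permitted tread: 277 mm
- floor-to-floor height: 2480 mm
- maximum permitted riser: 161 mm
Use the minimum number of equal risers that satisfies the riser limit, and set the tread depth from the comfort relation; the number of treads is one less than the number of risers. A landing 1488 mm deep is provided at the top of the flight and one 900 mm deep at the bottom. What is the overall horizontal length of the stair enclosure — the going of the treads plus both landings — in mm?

6948 mm

2480 / 161 = 15.404 → round up to 16 risers.
Riser R = 2480 / 16 = 155 mm, within the 161 mm limit.
Tread T = 614 − 2 × 155 = 304 mm (≥ 277 mm).
Treads = 16 − 1 = 15; going = 15 × 304 = 4560 mm.
Enclosure = 4560 + 1488 + 900 = 6948 mm.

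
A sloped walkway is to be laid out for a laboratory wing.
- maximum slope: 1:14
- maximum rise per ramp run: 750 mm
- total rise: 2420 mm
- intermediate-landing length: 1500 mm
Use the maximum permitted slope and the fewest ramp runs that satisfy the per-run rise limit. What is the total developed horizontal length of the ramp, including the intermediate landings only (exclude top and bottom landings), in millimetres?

38380 mm

2420 / 750 = 3.23, so 4 ramp runs are needed. That means 3 intermediate landings.
Ramp run (horizontal) at 1:14: 2420 × 14 = 33880 mm.
Intermediate landings: 3 × 1500 = 4500 mm.
Developed length = 33880 + 4500 = 38380 mm.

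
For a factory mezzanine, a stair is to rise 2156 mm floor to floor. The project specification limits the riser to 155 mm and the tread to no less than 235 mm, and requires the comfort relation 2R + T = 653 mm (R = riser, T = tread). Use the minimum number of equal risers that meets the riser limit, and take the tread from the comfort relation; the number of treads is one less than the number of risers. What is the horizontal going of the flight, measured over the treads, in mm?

4485 mm

2156 / 155 = 13.910 → round up to 14 risers.
R = 2156 ÷ 14 = 154 mm.
T = 653 − 2·154 = 345 mm, which satisfies the 235 mm minimum.
Going = (14 − 1) × 345 = 4485 mm.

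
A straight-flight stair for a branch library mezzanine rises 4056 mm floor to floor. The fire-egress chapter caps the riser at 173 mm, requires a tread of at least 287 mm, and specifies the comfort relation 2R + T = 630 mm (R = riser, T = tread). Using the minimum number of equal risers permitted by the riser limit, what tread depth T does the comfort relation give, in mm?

⌈4056/173⌉ = 24 risers.
R = 4056 ÷ 24 = 169 mm.
Tread T = 630 − 2 × 169 = 292 mm (≥ 287 mm).

292 mm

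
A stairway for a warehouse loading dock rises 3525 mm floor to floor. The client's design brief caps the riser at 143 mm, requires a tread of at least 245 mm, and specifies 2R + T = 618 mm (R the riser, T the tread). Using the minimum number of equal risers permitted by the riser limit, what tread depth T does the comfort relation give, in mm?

336 mm

At most 143 each: 3525/143 = 24.65, giving 25 risers.
R = 3525 ÷ 25 = 141 mm.
T = 618 − 2·141 = 336 mm, which satisfies the 245 mm minimum.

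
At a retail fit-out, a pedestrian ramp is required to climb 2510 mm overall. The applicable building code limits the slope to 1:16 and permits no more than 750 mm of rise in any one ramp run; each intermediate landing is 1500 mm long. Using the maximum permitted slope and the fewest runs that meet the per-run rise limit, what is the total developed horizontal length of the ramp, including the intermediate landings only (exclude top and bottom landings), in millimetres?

⌈2510/750⌉ = 4 ramp runs. That means 3 intermediate landings.
Ramp run (horizontal) at 1:16: 2510 × 16 = 40160 mm.
3 intermediate landings contribute 3 × 1500 = 4500 mm.
Developed length = 40160 + 4500 = 44660 mm.

44660 mm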